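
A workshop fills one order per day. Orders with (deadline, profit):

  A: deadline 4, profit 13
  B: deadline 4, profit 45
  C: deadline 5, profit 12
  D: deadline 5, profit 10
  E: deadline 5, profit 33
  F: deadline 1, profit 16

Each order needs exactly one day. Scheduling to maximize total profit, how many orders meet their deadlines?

Sort by profit descending; place each in the latest free slot ≤ its deadline.
By profit: B(d4,45), E(d5,33), F(d1,16), A(d4,13), C(d5,12), D(d5,10)
B→slot 4; E→slot 5; F→slot 1; A→slot 3; C→slot 2; D skipped.
5 of 6 scheduled.

5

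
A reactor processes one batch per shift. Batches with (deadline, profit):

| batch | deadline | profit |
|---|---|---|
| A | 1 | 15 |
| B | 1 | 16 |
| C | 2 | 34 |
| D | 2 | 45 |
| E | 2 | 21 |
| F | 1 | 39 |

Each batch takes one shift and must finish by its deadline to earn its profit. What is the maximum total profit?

84

Sort by profit descending; place each in the latest free slot ≤ its deadline.
By profit: D(d2,45), F(d1,39), C(d2,34), E(d2,21), B(d1,16), A(d1,15)
D→slot 2; F→slot 1; C skipped; E skipped; B skipped; A skipped.
Profit = 39 + 45 = 84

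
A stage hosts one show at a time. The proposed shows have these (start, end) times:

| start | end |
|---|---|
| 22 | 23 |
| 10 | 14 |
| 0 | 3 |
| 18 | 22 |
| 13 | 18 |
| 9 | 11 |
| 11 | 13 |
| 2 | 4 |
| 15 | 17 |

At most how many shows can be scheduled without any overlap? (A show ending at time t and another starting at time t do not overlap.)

6

Sort by end time and greedily take each interval whose start is ≥ the last chosen end.
By end time: (0,3), (2,4), (9,11), (11,13), (10,14), (15,17), (13,18), (18,22), (22,23).
Pick (0,3); next start ≥ 3 → (9,11); next start ≥ 11 → (11,13); next start ≥ 13 → (15,17); next start ≥ 17 → (18,22); next start ≥ 22 → (22,23).
Selected 6 shows.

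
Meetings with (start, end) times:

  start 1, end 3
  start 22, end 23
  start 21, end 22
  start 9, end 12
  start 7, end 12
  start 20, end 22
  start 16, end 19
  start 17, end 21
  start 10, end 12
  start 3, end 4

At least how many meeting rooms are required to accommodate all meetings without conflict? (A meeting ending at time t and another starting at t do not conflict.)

3

starts: [1, 3, 7, 9, 10, 16, 17, 20, 21, 22]
ends:   [3, 4, 12, 12, 12, 19, 21, 22, 22, 23]
s1→1 e3→0 s3→1 e4→0 s7→1 s9→2 s10→3  — peak 3.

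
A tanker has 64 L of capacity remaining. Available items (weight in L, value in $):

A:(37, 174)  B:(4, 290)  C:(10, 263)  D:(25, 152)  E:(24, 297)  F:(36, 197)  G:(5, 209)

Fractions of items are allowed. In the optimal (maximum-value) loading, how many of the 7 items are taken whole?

Order: B (290/4=72.50) > G (209/5=41.80) > C (263/10=26.30) > E (297/24=12.38) > D (152/25=6.08) > F (197/36=5.47) > A (174/37=4.70)
Fill: take B (4 @ 290) → take G (5 @ 209) → take C (10 @ 263) → take E (24 @ 297) → take 21/25 of D → 127.68; 64/64 used.
4 item(s) taken whole; one partial (take 21/25 of D).

4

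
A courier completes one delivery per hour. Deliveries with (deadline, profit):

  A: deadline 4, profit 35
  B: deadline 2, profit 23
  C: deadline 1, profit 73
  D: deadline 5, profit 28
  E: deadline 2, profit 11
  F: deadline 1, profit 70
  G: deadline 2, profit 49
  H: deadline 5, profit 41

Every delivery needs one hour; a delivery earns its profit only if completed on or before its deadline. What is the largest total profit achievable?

226

Take jobs in profit order; each goes to the latest open slot no later than its deadline.
By profit: C(d1,73), F(d1,70), G(d2,49), H(d5,41), A(d4,35), D(d5,28), B(d2,23), E(d2,11)
C→slot 1; F skipped; G→slot 2; H→slot 5; A→slot 4; D→slot 3; B skipped; E skipped.
Profit = 73 + 49 + 28 + 35 + 41 = 226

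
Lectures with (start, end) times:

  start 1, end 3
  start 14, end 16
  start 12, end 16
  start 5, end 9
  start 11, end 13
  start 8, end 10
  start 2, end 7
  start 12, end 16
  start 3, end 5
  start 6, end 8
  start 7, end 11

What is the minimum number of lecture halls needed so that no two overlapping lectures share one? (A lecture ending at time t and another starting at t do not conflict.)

Count concurrent intervals with a sweep; the peak is the room count.
starts: [1, 2, 3, 5, 6, 7, 8, 11, 12, 12, 14]
ends:   [3, 5, 7, 8, 9, 10, 11, 13, 16, 16, 16]
s1→1 s2→2 e3→1 s3→2 e5→1 s5→2 s6→3  — peak 3.

3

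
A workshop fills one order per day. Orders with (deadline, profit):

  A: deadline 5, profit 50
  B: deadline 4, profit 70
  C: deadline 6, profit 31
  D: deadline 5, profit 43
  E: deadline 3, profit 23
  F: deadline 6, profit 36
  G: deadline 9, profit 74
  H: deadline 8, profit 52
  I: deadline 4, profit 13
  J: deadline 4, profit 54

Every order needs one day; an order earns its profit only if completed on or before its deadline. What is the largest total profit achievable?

Take jobs in profit order; each goes to the latest open slot no later than its deadline.
Profit order: G=74 B=70 J=54 H=52 A=50 D=43 F=36 C=31 E=23 I=13
Assign: G→slot 9, B→slot 4, J→slot 3, H→slot 8, A→slot 5, D→slot 2, F→slot 6, C→slot 1, E skipped, I skipped.
Slots: [1:C] [2:D] [3:J] [4:B] [5:A] [6:F] [8:H] [9:G]
Profit = 31 + 43 + 54 + 70 + 50 + 36 + 52 + 74 = 410

410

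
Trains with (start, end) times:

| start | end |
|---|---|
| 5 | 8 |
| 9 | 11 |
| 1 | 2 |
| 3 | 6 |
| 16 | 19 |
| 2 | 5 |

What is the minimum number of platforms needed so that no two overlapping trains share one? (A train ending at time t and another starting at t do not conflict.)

2

Events (time:±→running): 1:+→1 2:-→0 2:+→1 3:+→2 … peak 2.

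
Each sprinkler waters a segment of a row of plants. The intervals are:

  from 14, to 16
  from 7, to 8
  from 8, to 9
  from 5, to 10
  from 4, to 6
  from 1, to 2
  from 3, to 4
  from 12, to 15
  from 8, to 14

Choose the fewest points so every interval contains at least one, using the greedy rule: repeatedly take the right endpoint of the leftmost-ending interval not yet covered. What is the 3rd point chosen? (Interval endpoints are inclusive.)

By right end: [1,2]  [3,4]  [4,6]  [7,8]  [8,9]  [5,10]  [8,14]  [12,15]  [14,16]
[1,2] uncovered → point at 2; [3,4] uncovered → point at 4; [7,8] uncovered → point at 8; [12,15] uncovered → point at 15.
Points: 2, 4, 8, 15 (4 total).

8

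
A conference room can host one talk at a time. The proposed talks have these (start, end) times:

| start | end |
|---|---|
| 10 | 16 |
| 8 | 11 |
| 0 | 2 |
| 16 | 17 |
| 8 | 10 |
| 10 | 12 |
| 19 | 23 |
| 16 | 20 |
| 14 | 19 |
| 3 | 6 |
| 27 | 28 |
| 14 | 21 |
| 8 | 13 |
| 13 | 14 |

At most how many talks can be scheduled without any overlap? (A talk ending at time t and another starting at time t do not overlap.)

8

Greedy by earliest finish: after sorting by end time, pick each interval compatible with the last pick.
By end time: (0,2), (3,6), (8,10), (8,11), (10,12), (8,13), (13,14), (10,16), (16,17), (14,19), (16,20), (14,21), (19,23), (27,28).
Pick (0,2); next start ≥ 2 → (3,6); next start ≥ 6 → (8,10); next start ≥ 10 → (10,12); next start ≥ 12 → (13,14); next start ≥ 14 → (16,17); next start ≥ 17 → (19,23); next start ≥ 23 → (27,28).
Selected 8 talks.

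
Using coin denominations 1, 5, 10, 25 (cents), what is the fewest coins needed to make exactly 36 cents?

36 − 1×25→11 − 1×10→1 − 1×1→0
Total coins = 1 + 1 + 1 = 3

3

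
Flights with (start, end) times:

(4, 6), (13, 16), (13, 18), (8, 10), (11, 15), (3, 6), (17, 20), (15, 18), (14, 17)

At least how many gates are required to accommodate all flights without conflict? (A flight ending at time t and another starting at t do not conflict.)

4

The answer is the maximum number of intervals overlapping at any instant.
starts: [3, 4, 8, 11, 13, 13, 14, 15, 17]
ends:   [6, 6, 10, 15, 16, 17, 18, 18, 20]
s3→1 s4→2 e6→1 e6→0 s8→1 e10→0 s11→1 s13→2 s13→3 s14→4  — peak 4.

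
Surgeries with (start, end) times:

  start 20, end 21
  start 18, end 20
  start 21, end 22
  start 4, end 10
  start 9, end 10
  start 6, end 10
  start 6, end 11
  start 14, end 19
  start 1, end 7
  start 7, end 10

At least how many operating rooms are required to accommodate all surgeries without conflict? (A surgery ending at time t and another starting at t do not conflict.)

5

Count concurrent intervals with a sweep; the peak is the room count.
starts: [1, 4, 6, 6, 7, 9, 14, 18, 20, 21]
ends:   [7, 10, 10, 10, 10, 11, 19, 20, 21, 22]
s1→1 s4→2 s6→3 s6→4 e7→3 s7→4 s9→5  — peak 5.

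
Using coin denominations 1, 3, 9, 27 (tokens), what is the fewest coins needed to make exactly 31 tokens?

31 − 1×27→4 − 1×3→1 − 1×1→0
Total coins = 1 + 1 + 1 = 3

3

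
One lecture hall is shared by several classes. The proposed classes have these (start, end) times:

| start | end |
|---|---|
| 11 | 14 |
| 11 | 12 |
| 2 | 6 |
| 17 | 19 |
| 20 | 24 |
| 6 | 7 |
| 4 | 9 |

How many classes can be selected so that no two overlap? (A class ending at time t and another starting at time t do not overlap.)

Sort by end time and greedily take each interval whose start is ≥ the last chosen end.
Sorted by end: (2,6)  (6,7)  (4,9)  (11,12)  (11,14)  (17,19)  (20,24)
take (2,6); take (6,7); take (11,12); take (17,19); take (20,24).
Selected 5 classes.

5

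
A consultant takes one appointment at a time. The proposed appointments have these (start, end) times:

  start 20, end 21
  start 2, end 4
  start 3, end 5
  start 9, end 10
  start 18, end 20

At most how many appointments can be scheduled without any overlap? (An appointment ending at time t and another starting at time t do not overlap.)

4

Sort by end time and greedily take each interval whose start is ≥ the last chosen end.
By end time: (2,4), (3,5), (9,10), (18,20), (20,21).
Pick (2,4); next start ≥ 4 → (9,10); next start ≥ 10 → (18,20); next start ≥ 20 → (20,21).
Selected 4 appointments.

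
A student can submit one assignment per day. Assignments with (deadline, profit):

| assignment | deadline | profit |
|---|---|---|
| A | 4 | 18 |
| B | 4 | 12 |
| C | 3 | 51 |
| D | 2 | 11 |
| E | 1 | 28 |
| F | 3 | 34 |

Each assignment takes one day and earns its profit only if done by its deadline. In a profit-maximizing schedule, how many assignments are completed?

4

Sort by profit descending; place each in the latest free slot ≤ its deadline.
By profit: C(d3,51), F(d3,34), E(d1,28), A(d4,18), B(d4,12), D(d2,11)
C→slot 3; F→slot 2; E→slot 1; A→slot 4; B skipped; D skipped.
4 of 6 scheduled.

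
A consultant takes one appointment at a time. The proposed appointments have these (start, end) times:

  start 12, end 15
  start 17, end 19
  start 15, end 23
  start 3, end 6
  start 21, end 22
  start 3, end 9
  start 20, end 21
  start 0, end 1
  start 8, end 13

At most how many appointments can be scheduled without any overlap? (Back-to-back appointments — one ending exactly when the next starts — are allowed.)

By end time: (0,1), (3,6), (3,9), (8,13), (12,15), (17,19), (20,21), (21,22), (15,23).
Pick (0,1); next start ≥ 1 → (3,6); next start ≥ 6 → (8,13); next start ≥ 13 → (17,19); next start ≥ 19 → (20,21); next start ≥ 21 → (21,22).
Selected 6 appointments.

6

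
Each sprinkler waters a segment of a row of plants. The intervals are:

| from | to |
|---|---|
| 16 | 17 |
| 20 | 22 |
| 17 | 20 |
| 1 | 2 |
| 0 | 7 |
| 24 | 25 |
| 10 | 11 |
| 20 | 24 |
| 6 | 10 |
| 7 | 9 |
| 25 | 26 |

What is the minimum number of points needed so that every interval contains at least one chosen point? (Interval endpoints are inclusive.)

6

Process intervals by earliest right end; each time one isn't hit yet, stab at its right endpoint.
Sorted: [1,2] [0,7] [7,9] [6,10] [10,11] [16,17] [17,20] [20,22] [20,24] [24,25] [25,26]
{[1,2],[0,7]} hit by 2; {[7,9],[6,10]} hit by 9; {[10,11]} hit by 11; {[16,17],[17,20]} hit by 17; {[20,22],[20,24]} hit by 22; {[24,25],[25,26]} hit by 25.
Points: 2, 9, 11, 17, 22, 25 (6 total).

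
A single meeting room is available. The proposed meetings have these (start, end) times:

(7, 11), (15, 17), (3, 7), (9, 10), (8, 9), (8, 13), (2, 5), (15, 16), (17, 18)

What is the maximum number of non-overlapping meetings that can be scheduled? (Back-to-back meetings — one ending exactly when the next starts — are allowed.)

5

Sort by end time and greedily take each interval whose start is ≥ the last chosen end.
Sorted by end: (2,5)  (3,7)  (8,9)  (9,10)  (7,11)  (8,13)  (15,16)  (15,17)  (17,18)
take (2,5); skip (3,7); take (8,9); take (9,10); skip (8,13); take (15,16); take (17,18).
Selected 5 meetings.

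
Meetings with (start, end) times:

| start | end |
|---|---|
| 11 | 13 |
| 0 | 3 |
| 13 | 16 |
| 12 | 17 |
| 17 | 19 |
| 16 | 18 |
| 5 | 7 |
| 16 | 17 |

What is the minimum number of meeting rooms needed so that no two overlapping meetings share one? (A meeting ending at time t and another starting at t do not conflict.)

The answer is the maximum number of intervals overlapping at any instant.
Events (time:±→running): 0:+→1 3:-→0 5:+→1 7:-→0 11:+→1 12:+→2 13:-→1 13:+→2 16:-→1 16:+→2 16:+→3 … peak 3.

3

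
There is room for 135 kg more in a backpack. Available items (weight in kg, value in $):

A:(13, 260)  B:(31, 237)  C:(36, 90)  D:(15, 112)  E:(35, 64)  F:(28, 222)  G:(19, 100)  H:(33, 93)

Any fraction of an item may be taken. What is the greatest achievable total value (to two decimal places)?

Order: A (260/13=20.00) > F (222/28=7.93) > B (237/31=7.65) > D (112/15=7.47) > G (100/19=5.26) > H (93/33=2.82) > C (90/36=2.50) > E (64/35=1.83)
Fill: take A (13 @ 260) → take F (28 @ 222) → take B (31 @ 237) → take D (15 @ 112) → take G (19 @ 100) → take 29/33 of H → 81.73; 135/135 used.
Total value = 1012.73

1012.73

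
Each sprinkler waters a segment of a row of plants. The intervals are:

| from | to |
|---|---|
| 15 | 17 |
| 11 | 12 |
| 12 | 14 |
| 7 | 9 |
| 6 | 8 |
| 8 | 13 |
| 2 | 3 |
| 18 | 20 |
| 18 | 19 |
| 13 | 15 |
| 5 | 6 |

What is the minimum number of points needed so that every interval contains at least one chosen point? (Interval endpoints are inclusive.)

6

Sorted: [2,3] [5,6] [6,8] [7,9] [11,12] [8,13] [12,14] [13,15] [15,17] [18,19] [18,20]
{[2,3]} hit by 3; {[5,6],[6,8]} hit by 6; {[7,9]} hit by 9; {[11,12],[8,13],[12,14]} hit by 12; {[13,15],[15,17]} hit by 15; {[18,19],[18,20]} hit by 19.
Points: 3, 6, 9, 12, 15, 19 (6 total).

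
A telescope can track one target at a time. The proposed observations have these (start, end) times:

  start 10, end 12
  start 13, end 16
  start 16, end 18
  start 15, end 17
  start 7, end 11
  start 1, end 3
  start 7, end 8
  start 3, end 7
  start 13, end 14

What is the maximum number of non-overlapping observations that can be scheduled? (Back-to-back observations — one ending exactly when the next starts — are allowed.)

Order by finish time; keep every interval that doesn't clash with the previous kept one.
By end time: (1,3), (3,7), (7,8), (7,11), (10,12), (13,14), (13,16), (15,17), (16,18).
Pick (1,3); next start ≥ 3 → (3,7); next start ≥ 7 → (7,8); next start ≥ 8 → (10,12); next start ≥ 12 → (13,14); next start ≥ 14 → (15,17).
Selected 6 observations.

6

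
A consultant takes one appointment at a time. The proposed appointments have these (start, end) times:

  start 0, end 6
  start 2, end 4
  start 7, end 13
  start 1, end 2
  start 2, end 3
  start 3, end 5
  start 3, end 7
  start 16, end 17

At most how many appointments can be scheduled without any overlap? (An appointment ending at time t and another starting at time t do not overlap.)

5

Order by finish time; keep every interval that doesn't clash with the previous kept one.
Sorted by end: (1,2)  (2,3)  (2,4)  (3,5)  (0,6)  (3,7)  (7,13)  (16,17)
take (1,2); take (2,3); take (3,5); skip (3,7); take (7,13); take (16,17).
Selected 5 appointments.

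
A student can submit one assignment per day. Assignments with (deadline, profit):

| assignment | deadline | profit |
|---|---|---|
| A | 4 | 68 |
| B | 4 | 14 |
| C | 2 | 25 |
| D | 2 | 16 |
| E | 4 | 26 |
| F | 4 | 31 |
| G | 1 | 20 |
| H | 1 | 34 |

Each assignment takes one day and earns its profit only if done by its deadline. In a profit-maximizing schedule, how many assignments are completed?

4

Profit order: A=68 H=34 F=31 E=26 C=25 G=20 D=16 B=14
Assign: A→slot 4, H→slot 1, F→slot 3, E→slot 2, C skipped, G skipped, D skipped, B skipped.
Slots: [1:H] [2:E] [3:F] [4:A]
4 of 8 scheduled.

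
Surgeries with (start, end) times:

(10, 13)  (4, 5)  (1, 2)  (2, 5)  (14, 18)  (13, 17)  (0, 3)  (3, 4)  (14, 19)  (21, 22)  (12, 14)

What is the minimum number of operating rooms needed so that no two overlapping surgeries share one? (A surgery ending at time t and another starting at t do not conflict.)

3

The answer is the maximum number of intervals overlapping at any instant.
starts: [0, 1, 2, 3, 4, 10, 12, 13, 14, 14, 21]
ends:   [2, 3, 4, 5, 5, 13, 14, 17, 18, 19, 22]
s0→1 s1→2 e2→1 s2→2 e3→1 s3→2 e4→1 s4→2 e5→1 e5→0 s10→1 s12→2 e13→1 s13→2 e14→1 s14→2 s14→3  — peak 3.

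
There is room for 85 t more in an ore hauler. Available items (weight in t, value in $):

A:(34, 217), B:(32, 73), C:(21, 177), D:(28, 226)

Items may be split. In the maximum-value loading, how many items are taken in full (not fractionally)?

Order: C (177/21=8.43) > D (226/28=8.07) > A (217/34=6.38) > B (73/32=2.28)
Fill: take C (21 @ 177) → take D (28 @ 226) → take A (34 @ 217) → take 2/32 of B → 4.56; 85/85 used.
3 item(s) taken whole; one partial (take 2/32 of B).

3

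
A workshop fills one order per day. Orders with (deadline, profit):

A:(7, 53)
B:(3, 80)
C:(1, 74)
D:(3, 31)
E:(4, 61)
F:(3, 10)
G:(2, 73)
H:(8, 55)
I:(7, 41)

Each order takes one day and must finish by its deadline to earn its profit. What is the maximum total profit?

By profit: B(d3,80), C(d1,74), G(d2,73), E(d4,61), H(d8,55), A(d7,53), I(d7,41), D(d3,31), F(d3,10)
B→slot 3; C→slot 1; G→slot 2; E→slot 4; H→slot 8; A→slot 7; I→slot 6; D skipped; F skipped.
Profit = 74 + 73 + 80 + 61 + 41 + 53 + 55 = 437

437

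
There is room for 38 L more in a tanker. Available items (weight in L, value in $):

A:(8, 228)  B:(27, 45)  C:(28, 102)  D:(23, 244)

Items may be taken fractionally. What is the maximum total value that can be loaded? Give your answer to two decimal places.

497.50

Sort by value per unit weight and fill in that order.
Order: A (228/8=28.50) > D (244/23=10.61) > C (102/28=3.64) > B (45/27=1.67)
Fill: take A (8 @ 228) → take D (23 @ 244) → take 7/28 of C → 25.50; 38/38 used.
Total value = 497.50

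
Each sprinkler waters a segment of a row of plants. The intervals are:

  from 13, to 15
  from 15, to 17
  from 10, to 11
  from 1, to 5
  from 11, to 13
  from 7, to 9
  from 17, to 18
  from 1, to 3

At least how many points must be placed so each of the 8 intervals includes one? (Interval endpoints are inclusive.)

5

Sort by right endpoint; whenever an interval is uncovered, place a point at its right end.
By right end: [1,3]  [1,5]  [7,9]  [10,11]  [11,13]  [13,15]  [15,17]  [17,18]
[1,3] uncovered → point at 3; [7,9] uncovered → point at 9; [10,11] uncovered → point at 11; [13,15] uncovered → point at 15; [17,18] uncovered → point at 18.
Points: 3, 9, 11, 15, 18 (5 total).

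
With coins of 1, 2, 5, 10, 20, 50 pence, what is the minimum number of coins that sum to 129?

129 = 2×50 + 1×20 + 1×5 + 2×2
Total coins = 2 + 1 + 1 + 2 = 6

6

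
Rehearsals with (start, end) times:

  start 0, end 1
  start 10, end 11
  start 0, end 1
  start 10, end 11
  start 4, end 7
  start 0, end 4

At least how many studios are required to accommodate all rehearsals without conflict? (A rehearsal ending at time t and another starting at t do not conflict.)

3

Events (time:±→running): 0:+→1 0:+→2 0:+→3 … peak 3.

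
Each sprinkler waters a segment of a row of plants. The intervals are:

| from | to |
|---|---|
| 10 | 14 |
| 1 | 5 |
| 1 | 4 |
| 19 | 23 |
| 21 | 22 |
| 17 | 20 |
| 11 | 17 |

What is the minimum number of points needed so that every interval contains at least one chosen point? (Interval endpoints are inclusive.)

Process intervals by earliest right end; each time one isn't hit yet, stab at its right endpoint.
Sorted: [1,4] [1,5] [10,14] [11,17] [17,20] [21,22] [19,23]
{[1,4],[1,5]} hit by 4; {[10,14],[11,17]} hit by 14; {[17,20]} hit by 20; {[21,22],[19,23]} hit by 22.
Points: 4, 14, 20, 22 (4 total).

4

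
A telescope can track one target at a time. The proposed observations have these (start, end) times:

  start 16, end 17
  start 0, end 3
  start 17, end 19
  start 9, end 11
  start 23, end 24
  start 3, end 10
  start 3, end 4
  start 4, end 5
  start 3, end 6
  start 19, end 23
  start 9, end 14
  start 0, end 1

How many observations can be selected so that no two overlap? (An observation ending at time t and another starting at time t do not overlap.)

Greedy by earliest finish: after sorting by end time, pick each interval compatible with the last pick.
Sorted by end: (0,1)  (0,3)  (3,4)  (4,5)  (3,6)  (3,10)  (9,11)  (9,14)  (16,17)  (17,19)  (19,23)  (23,24)
take (0,1); take (3,4); take (4,5); skip (3,6); skip (3,10); take (9,11); take (16,17); take (17,19); take (19,23); take (23,24).
Selected 8 observations.

8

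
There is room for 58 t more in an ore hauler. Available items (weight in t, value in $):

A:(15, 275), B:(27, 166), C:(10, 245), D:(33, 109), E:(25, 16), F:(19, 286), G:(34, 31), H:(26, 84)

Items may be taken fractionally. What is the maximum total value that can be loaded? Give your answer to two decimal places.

892.07

Greedy by value/weight ratio, highest first.
Ratios (sorted): C 24.50, A 18.33, F 15.05, B 6.15, D 3.30, H 3.23, G 0.91, E 0.64
take C (10 @ 245); take A (15 @ 275); take F (19 @ 286); take 14/27 of B → 86.07. Capacity used 58/58.
Total value = 892.07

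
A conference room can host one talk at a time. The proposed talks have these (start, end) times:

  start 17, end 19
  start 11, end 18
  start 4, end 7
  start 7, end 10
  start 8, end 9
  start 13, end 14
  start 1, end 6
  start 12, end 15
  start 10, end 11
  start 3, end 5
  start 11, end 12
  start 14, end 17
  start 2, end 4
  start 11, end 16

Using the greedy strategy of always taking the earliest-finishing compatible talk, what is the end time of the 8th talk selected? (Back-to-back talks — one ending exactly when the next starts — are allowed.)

Greedy by earliest finish: after sorting by end time, pick each interval compatible with the last pick.
Sorted by end: (2,4)  (3,5)  (1,6)  (4,7)  (8,9)  (7,10)  (10,11)  (11,12)  (13,14)  (12,15)  (11,16)  (14,17)  (11,18)  (17,19)
take (2,4); take (4,7); take (8,9); take (10,11); take (11,12); take (13,14); take (14,17); take (17,19).
Selected: (2,4) (4,7) (8,9) (10,11) (11,12) (13,14) (14,17) (17,19)

19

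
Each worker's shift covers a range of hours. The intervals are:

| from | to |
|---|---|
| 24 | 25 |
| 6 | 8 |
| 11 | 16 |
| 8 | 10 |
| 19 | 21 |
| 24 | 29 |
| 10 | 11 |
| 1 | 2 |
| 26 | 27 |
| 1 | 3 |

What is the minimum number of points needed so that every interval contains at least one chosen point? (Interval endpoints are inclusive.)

Process intervals by earliest right end; each time one isn't hit yet, stab at its right endpoint.
By right end: [1,2]  [1,3]  [6,8]  [8,10]  [10,11]  [11,16]  [19,21]  [24,25]  [26,27]  [24,29]
[1,2] uncovered → point at 2; [6,8] uncovered → point at 8; [10,11] uncovered → point at 11; [19,21] uncovered → point at 21; [24,25] uncovered → point at 25; [26,27] uncovered → point at 27.
Points: 2, 8, 11, 21, 25, 27 (6 total).

6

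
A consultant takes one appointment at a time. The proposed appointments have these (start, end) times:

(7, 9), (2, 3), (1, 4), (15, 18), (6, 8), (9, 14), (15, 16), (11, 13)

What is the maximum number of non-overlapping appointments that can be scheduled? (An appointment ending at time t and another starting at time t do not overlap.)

4

Order by finish time; keep every interval that doesn't clash with the previous kept one.
By end time: (2,3), (1,4), (6,8), (7,9), (11,13), (9,14), (15,16), (15,18).
Pick (2,3); next start ≥ 3 → (6,8); next start ≥ 8 → (11,13); next start ≥ 13 → (15,16).
Selected 4 appointments.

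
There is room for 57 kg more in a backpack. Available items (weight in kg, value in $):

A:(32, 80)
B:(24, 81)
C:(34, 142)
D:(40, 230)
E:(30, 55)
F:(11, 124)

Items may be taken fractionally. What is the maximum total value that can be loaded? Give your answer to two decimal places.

Greedy by value/weight ratio, highest first.
Order: F (124/11=11.27) > D (230/40=5.75) > C (142/34=4.18) > B (81/24=3.38) > A (80/32=2.50) > E (55/30=1.83)
Fill: take F (11 @ 124) → take D (40 @ 230) → take 6/34 of C → 25.06; 57/57 used.
Total value = 379.06

379.06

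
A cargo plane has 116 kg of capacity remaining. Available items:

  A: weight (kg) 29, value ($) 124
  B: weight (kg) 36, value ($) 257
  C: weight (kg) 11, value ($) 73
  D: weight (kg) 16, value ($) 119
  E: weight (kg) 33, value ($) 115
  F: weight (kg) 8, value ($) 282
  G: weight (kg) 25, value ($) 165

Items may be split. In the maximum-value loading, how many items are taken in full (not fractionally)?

Ratios (sorted): F 35.25, D 7.44, B 7.14, C 6.64, G 6.60, A 4.28, E 3.48
take F (8 @ 282); take D (16 @ 119); take B (36 @ 257); take C (11 @ 73); take G (25 @ 165); take 20/29 of A → 85.52. Capacity used 116/116.
5 item(s) taken whole; one partial (take 20/29 of A).

5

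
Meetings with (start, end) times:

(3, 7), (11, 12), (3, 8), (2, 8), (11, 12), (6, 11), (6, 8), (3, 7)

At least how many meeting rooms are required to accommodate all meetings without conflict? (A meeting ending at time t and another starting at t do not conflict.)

Count concurrent intervals with a sweep; the peak is the room count.
starts: [2, 3, 3, 3, 6, 6, 11, 11]
ends:   [7, 7, 8, 8, 8, 11, 12, 12]
s2→1 s3→2 s3→3 s3→4 s6→5 s6→6  — peak 6.

6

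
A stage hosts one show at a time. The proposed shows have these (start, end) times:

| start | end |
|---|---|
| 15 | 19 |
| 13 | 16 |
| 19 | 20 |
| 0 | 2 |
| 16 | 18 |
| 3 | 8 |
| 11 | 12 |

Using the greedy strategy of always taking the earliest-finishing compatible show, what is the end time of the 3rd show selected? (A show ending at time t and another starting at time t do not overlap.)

Greedy by earliest finish: after sorting by end time, pick each interval compatible with the last pick.
By end time: (0,2), (3,8), (11,12), (13,16), (16,18), (15,19), (19,20).
Pick (0,2); next start ≥ 2 → (3,8); next start ≥ 8 → (11,12); next start ≥ 12 → (13,16); next start ≥ 16 → (16,18); next start ≥ 18 → (19,20).
Selected: (0,2) (3,8) (11,12) (13,16) (16,18) (19,20)

12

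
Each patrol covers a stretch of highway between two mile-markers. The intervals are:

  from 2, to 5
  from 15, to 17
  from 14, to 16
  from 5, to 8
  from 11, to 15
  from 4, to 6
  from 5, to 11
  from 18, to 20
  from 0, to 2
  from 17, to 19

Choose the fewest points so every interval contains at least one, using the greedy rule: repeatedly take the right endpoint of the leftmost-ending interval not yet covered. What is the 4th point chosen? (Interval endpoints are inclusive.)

Process intervals by earliest right end; each time one isn't hit yet, stab at its right endpoint.
Sorted: [0,2] [2,5] [4,6] [5,8] [5,11] [11,15] [14,16] [15,17] [17,19] [18,20]
{[0,2],[2,5]} hit by 2; {[4,6],[5,8],[5,11]} hit by 6; {[11,15],[14,16],[15,17]} hit by 15; {[17,19],[18,20]} hit by 19.
Points: 2, 6, 15, 19 (4 total).

19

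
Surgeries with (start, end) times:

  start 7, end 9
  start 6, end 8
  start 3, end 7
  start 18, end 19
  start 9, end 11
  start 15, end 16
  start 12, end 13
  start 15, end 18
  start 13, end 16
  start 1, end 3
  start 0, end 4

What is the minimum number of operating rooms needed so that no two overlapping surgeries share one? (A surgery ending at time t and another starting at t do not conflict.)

starts: [0, 1, 3, 6, 7, 9, 12, 13, 15, 15, 18]
ends:   [3, 4, 7, 8, 9, 11, 13, 16, 16, 18, 19]
s0→1 s1→2 e3→1 s3→2 e4→1 s6→2 e7→1 s7→2 e8→1 e9→0 s9→1 e11→0 s12→1 e13→0 s13→1 s15→2 s15→3  — peak 3.

3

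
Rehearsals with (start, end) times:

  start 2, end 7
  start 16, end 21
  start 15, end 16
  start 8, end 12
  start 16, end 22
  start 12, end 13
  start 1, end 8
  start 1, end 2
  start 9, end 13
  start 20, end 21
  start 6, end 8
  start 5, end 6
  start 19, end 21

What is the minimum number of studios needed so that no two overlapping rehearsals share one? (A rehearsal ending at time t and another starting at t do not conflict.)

starts: [1, 1, 2, 5, 6, 8, 9, 12, 15, 16, 16, 19, 20]
ends:   [2, 6, 7, 8, 8, 12, 13, 13, 16, 21, 21, 21, 22]
s1→1 s1→2 e2→1 s2→2 s5→3 e6→2 s6→3 e7→2 e8→1 e8→0 s8→1 s9→2 e12→1 s12→2 e13→1 e13→0 s15→1 e16→0 s16→1 s16→2 s19→3 s20→4  — peak 4.

4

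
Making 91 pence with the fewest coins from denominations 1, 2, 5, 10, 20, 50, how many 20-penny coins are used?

2

Greedy: take as many of the largest coin as possible, then repeat with the remainder.
91 = 1×50 + 2×20 + 1×1
Count of 20: 2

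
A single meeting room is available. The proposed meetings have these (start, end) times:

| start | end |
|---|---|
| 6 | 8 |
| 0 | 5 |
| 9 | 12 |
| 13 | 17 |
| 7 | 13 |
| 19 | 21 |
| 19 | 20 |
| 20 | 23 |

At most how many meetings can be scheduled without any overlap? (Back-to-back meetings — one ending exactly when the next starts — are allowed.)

6

Sort by end time and greedily take each interval whose start is ≥ the last chosen end.
By end time: (0,5), (6,8), (9,12), (7,13), (13,17), (19,20), (19,21), (20,23).
Pick (0,5); next start ≥ 5 → (6,8); next start ≥ 8 → (9,12); next start ≥ 12 → (13,17); next start ≥ 17 → (19,20); next start ≥ 20 → (20,23).
Selected 6 meetings.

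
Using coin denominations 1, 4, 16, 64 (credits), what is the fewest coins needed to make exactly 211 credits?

Greedy: take as many of the largest coin as possible, then repeat with the remainder.
211 = 3×64 + 1×16 + 3×1
Total coins = 3 + 1 + 3 = 7

7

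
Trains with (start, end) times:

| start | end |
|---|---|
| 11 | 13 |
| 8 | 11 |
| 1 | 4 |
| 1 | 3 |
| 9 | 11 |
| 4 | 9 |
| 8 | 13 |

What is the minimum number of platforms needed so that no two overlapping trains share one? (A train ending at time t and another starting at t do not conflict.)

The answer is the maximum number of intervals overlapping at any instant.
starts: [1, 1, 4, 8, 8, 9, 11]
ends:   [3, 4, 9, 11, 11, 13, 13]
s1→1 s1→2 e3→1 e4→0 s4→1 s8→2 s8→3  — peak 3.

3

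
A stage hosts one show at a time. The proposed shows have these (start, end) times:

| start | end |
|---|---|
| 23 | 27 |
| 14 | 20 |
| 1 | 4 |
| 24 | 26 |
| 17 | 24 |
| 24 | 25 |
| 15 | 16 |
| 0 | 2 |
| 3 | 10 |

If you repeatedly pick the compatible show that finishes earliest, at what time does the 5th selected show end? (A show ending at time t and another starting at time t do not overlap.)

Order by finish time; keep every interval that doesn't clash with the previous kept one.
Sorted by end: (0,2)  (1,4)  (3,10)  (15,16)  (14,20)  (17,24)  (24,25)  (24,26)  (23,27)
take (0,2); take (3,10); take (15,16); take (17,24); take (24,25); skip (24,26).
Selected: (0,2) (3,10) (15,16) (17,24) (24,25)

25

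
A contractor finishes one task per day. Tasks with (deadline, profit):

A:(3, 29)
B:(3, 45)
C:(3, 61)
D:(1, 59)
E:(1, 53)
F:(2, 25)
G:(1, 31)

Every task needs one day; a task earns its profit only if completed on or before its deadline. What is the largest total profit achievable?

165

Sort by profit descending; place each in the latest free slot ≤ its deadline.
By profit: C(d3,61), D(d1,59), E(d1,53), B(d3,45), G(d1,31), A(d3,29), F(d2,25)
C→slot 3; D→slot 1; E skipped; B→slot 2; G skipped; A skipped; F skipped.
Profit = 59 + 45 + 61 = 165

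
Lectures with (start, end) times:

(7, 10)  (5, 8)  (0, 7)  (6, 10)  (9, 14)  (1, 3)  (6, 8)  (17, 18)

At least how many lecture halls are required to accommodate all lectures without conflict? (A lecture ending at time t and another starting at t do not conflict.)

Events (time:±→running): 0:+→1 1:+→2 3:-→1 5:+→2 6:+→3 6:+→4 … peak 4.

4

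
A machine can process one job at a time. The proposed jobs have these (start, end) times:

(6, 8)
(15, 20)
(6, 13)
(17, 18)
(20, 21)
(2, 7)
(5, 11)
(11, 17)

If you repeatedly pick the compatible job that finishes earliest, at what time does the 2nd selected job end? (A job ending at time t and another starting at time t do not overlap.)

Order by finish time; keep every interval that doesn't clash with the previous kept one.
Sorted by end: (2,7)  (6,8)  (5,11)  (6,13)  (11,17)  (17,18)  (15,20)  (20,21)
take (2,7); skip (5,11); take (11,17); take (17,18); take (20,21).
Selected: (2,7) (11,17) (17,18) (20,21)

17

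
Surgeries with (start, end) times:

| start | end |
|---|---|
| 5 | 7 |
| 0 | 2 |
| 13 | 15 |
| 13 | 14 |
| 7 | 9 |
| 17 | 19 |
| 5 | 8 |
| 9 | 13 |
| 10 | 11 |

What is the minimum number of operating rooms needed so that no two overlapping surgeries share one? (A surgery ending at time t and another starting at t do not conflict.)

2

starts: [0, 5, 5, 7, 9, 10, 13, 13, 17]
ends:   [2, 7, 8, 9, 11, 13, 14, 15, 19]
s0→1 e2→0 s5→1 s5→2  — peak 2.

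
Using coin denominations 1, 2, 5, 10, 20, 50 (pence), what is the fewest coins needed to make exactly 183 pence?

7

Use the largest denomination that fits, subtract, and repeat.
183 = 3×50 + 1×20 + 1×10 + 1×2 + 1×1
Total coins = 3 + 1 + 1 + 1 + 1 = 7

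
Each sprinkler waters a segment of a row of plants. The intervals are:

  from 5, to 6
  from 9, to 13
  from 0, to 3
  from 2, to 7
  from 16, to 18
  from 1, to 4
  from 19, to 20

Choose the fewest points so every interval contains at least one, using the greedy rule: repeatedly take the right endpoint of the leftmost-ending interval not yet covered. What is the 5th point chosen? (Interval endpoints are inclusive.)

20

Process intervals by earliest right end; each time one isn't hit yet, stab at its right endpoint.
By right end: [0,3]  [1,4]  [5,6]  [2,7]  [9,13]  [16,18]  [19,20]
[0,3] uncovered → point at 3; [5,6] uncovered → point at 6; [9,13] uncovered → point at 13; [16,18] uncovered → point at 18; [19,20] uncovered → point at 20.
Points: 3, 6, 13, 18, 20 (5 total).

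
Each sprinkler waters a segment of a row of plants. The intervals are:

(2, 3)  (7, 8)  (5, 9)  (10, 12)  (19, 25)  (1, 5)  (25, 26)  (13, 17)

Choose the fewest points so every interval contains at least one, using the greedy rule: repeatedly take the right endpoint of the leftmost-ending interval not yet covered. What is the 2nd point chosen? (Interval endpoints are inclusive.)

8

By right end: [2,3]  [1,5]  [7,8]  [5,9]  [10,12]  [13,17]  [19,25]  [25,26]
[2,3] uncovered → point at 3; [7,8] uncovered → point at 8; [10,12] uncovered → point at 12; [13,17] uncovered → point at 17; [19,25] uncovered → point at 25.
Points: 3, 8, 12, 17, 25 (5 total).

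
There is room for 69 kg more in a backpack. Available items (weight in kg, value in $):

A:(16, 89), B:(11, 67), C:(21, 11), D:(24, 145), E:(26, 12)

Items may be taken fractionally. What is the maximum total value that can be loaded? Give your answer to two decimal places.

310.43

Greedy by value/weight ratio, highest first.
Order: B (67/11=6.09) > D (145/24=6.04) > A (89/16=5.56) > C (11/21=0.52) > E (12/26=0.46)
Fill: take B (11 @ 67) → take D (24 @ 145) → take A (16 @ 89) → take 18/21 of C → 9.43; 69/69 used.
Total value = 310.43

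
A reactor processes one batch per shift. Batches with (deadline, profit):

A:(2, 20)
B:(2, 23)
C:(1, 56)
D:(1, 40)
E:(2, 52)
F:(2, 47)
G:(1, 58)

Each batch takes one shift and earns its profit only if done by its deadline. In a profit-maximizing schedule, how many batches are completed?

Sort by profit descending; place each in the latest free slot ≤ its deadline.
By profit: G(d1,58), C(d1,56), E(d2,52), F(d2,47), D(d1,40), B(d2,23), A(d2,20)
G→slot 1; C skipped; E→slot 2; F skipped; D skipped; B skipped; A skipped.
2 of 7 scheduled.

2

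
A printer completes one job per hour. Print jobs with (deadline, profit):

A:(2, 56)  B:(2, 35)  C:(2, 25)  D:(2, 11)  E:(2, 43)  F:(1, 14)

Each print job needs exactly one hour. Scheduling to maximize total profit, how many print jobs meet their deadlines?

Sort by profit descending; place each in the latest free slot ≤ its deadline.
By profit: A(d2,56), E(d2,43), B(d2,35), C(d2,25), F(d1,14), D(d2,11)
A→slot 2; E→slot 1; B skipped; C skipped; F skipped; D skipped.
2 of 6 scheduled.

2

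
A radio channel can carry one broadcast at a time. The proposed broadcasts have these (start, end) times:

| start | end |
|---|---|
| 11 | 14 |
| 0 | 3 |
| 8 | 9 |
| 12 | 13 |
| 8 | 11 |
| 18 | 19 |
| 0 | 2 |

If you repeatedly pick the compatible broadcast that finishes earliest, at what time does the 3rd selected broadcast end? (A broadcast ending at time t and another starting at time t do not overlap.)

Order by finish time; keep every interval that doesn't clash with the previous kept one.
By end time: (0,2), (0,3), (8,9), (8,11), (12,13), (11,14), (18,19).
Pick (0,2); next start ≥ 2 → (8,9); next start ≥ 9 → (12,13); next start ≥ 13 → (18,19).
Selected: (0,2) (8,9) (12,13) (18,19)

13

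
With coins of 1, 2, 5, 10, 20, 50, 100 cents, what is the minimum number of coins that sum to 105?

2

105 = 1×100 + 1×5
Total coins = 1 + 1 = 2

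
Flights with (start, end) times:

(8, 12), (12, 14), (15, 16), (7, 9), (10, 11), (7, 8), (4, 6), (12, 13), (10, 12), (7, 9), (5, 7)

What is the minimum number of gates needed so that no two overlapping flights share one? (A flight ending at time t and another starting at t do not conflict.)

Count concurrent intervals with a sweep; the peak is the room count.
Events (time:±→running): 4:+→1 5:+→2 6:-→1 7:-→0 7:+→1 7:+→2 7:+→3 … peak 3.

3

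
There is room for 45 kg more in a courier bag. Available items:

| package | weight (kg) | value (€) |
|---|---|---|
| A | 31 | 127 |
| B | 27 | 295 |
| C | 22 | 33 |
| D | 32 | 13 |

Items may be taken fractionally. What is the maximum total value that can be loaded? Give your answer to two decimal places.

Order: B (295/27=10.93) > A (127/31=4.10) > C (33/22=1.50) > D (13/32=0.41)
Fill: take B (27 @ 295) → take 18/31 of A → 73.74; 45/45 used.
Total value = 368.74

368.74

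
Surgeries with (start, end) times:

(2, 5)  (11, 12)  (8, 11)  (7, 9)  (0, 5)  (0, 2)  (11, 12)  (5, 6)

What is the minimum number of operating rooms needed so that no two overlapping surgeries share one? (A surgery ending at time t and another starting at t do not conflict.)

The answer is the maximum number of intervals overlapping at any instant.
Events (time:±→running): 0:+→1 0:+→2 … peak 2.

2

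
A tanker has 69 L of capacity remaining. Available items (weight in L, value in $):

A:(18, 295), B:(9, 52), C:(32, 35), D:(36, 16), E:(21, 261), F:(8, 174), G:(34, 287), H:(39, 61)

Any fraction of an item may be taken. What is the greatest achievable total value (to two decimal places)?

Ratios (sorted): F 21.75, A 16.39, E 12.43, G 8.44, B 5.78, H 1.56, C 1.09, D 0.44
take F (8 @ 174); take A (18 @ 295); take E (21 @ 261); take 22/34 of G → 185.71. Capacity used 69/69.
Total value = 915.71

915.71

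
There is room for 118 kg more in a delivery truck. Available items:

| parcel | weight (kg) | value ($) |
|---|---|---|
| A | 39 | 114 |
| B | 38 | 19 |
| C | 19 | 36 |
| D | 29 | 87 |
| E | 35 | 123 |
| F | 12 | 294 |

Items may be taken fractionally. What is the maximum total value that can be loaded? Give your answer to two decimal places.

Sort by value per unit weight and fill in that order.
Order: F (294/12=24.50) > E (123/35=3.51) > D (87/29=3.00) > A (114/39=2.92) > C (36/19=1.89) > B (19/38=0.50)
Fill: take F (12 @ 294) → take E (35 @ 123) → take D (29 @ 87) → take A (39 @ 114) → take 3/19 of C → 5.68; 118/118 used.
Total value = 623.68

623.68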